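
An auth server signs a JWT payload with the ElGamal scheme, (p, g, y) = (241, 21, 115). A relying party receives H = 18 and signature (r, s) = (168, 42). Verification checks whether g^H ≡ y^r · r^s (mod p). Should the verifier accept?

Left side g^H mod p:
21^2 = 441 ≡ 200
21^4 ≡ 200^2 = 40000 ≡ 235
21^8 ≡ 235^2 = 55225 ≡ 36
21^16 ≡ 36^2 = 1296 ≡ 91
18 = 16 + 2, so 21^18 ≡ 91·200 ≡ 125 (mod 241)
Right side y^r · r^s mod p:
115^2 = 13225 ≡ 211
115^4 ≡ 211^2 = 44521 ≡ 177
115^8 ≡ 177^2 = 31329 ≡ 240
115^16 ≡ 240^2 = 57600 ≡ 1
115^32 ≡ 1^2 = 1
115^64 ≡ 1^2 = 1
115^128 ≡ 1^2 = 1
168 = 128 + 32 + 8, so 115^168 ≡ 1·1·240 ≡ 240 (mod 241)
168^2 = 28224 ≡ 27
168^4 ≡ 27^2 = 729 ≡ 6
168^8 ≡ 6^2 = 36
168^16 ≡ 36^2 = 1296 ≡ 91
168^32 ≡ 91^2 = 8281 ≡ 87
42 = 32 + 8 + 2, so 168^42 ≡ 87·36·27 ≡ 214 (mod 241)
240·214 = 51360 ≡ 27 (mod 241)
125 ≠ 27, so verification fails.

reject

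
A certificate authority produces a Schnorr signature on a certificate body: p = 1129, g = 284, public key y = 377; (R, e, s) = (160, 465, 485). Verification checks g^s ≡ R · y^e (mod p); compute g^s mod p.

86

284^2 = 80656 ≡ 497
284^4 ≡ 497^2 = 247009 ≡ 887
284^8 ≡ 887^2 = 786769 ≡ 985
284^16 ≡ 985^2 = 970225 ≡ 414
284^32 ≡ 414^2 = 171396 ≡ 917
284^64 ≡ 917^2 = 840889 ≡ 913
284^128 ≡ 913^2 = 833569 ≡ 367
284^256 ≡ 367^2 = 134689 ≡ 338
485 = 256 + 128 + 64 + 32 + 4 + 1, so 284^485 ≡ 338·367·913·917·887·284 ≡ 86 (mod 1129)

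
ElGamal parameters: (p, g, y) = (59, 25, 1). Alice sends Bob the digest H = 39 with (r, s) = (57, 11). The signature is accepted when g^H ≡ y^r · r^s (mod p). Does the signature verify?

does not verify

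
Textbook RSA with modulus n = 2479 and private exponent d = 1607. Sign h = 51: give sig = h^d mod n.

748

Squares mod 2479: h^1≡51, h^2≡122, h^4≡10, h^8≡100, h^16≡84, h^32≡2098, h^64≡1379, h^128≡248, h^256≡2008, h^512≡1210, h^1024≡1490
1607 = 1024 + 512 + 64 + 4 + 2 + 1, so h^1607 ≡ 1490·1210·1379·10·122·51 ≡ 748 (mod 2479)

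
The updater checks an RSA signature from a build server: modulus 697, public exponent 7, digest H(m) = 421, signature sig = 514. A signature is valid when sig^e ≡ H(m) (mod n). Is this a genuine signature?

genuine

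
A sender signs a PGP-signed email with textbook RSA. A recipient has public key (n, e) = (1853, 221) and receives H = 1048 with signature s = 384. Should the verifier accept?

accept

Squares mod 1853: s^1≡384, s^2≡1069, s^4≡1313, s^8≡679, s^16≡1497, s^32≡732, s^64≡307, s^128≡1599
221 = 128 + 64 + 16 + 8 + 4 + 1, so s^221 ≡ 1599·307·1497·679·1313·384 ≡ 1048 (mod 1853)
Since 1048 equals the digest 1048, verification succeeds.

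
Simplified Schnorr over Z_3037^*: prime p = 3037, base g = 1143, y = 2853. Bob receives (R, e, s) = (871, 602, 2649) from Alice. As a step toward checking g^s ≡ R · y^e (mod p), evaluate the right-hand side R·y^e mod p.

Squares mod 3037: 2853^1≡2853, 2853^2≡449, 2853^4≡1159, 2853^8≡927, 2853^16≡2895, 2853^32≡1942, 2853^64≡2447, 2853^128≡1882, 2853^256≡782, 2853^512≡1087
602 = 512 + 64 + 16 + 8 + 2, so 2853^602 ≡ 1087·2447·2895·927·449 ≡ 2659 (mod 3037)
R · y^e ≡ 871·2659 = 2315989 ≡ 1795 (mod 3037)

1795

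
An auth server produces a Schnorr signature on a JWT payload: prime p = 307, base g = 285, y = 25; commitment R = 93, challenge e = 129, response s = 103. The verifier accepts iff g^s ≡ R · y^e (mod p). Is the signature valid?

g^s mod p:
285^2 = 81225 ≡ 177
285^4 ≡ 177^2 = 31329 ≡ 15
285^8 ≡ 15^2 = 225
285^16 ≡ 225^2 = 50625 ≡ 277
285^32 ≡ 277^2 = 76729 ≡ 286
285^64 ≡ 286^2 = 81796 ≡ 134
103 = 64 + 32 + 4 + 2 + 1, so 285^103 ≡ 134·286·15·177·285 ≡ 89 (mod 307)
R · y^e mod p:
25^2 = 625 ≡ 11
25^4 ≡ 11^2 = 121
25^8 ≡ 121^2 = 14641 ≡ 212
25^16 ≡ 212^2 = 44944 ≡ 122
25^32 ≡ 122^2 = 14884 ≡ 148
25^64 ≡ 148^2 = 21904 ≡ 107
25^128 ≡ 107^2 = 11449 ≡ 90
129 = 128 + 1, so 25^129 ≡ 90·25 ≡ 101 (mod 307)
93·101 = 9393 ≡ 183 (mod 307)
89 ≠ 183; the check fails.

invalid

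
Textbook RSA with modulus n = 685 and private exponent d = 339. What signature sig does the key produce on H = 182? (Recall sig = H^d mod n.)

Squares mod 685: H^1≡182, H^2≡244, H^4≡626, H^8≡56, H^16≡396, H^32≡636, H^64≡346, H^128≡526, H^256≡621
339 = 256 + 64 + 16 + 2 + 1, so H^339 ≡ 621·346·396·244·182 ≡ 618 (mod 685)

618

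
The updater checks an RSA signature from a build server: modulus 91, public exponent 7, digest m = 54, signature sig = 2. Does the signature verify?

does not verify

Squares mod 91: sig^1≡2, sig^2≡4, sig^4≡16
7 = 4 + 2 + 1, so sig^7 ≡ 16·4·2 ≡ 37 (mod 91)
The recovered value 37 does not match the digest 54.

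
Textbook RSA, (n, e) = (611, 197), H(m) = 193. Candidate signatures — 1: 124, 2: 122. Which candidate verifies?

1

Candidate 1: Squares mod 611: 124^1≡124, 124^2≡101, 124^4≡425, 124^8≡380, 124^16≡204, 124^32≡68, 124^64≡347, 124^128≡42; 197 = 128 + 64 + 4 + 1, so 124^197 ≡ 42·347·425·124 ≡ 193 (mod 611)
  → matches H(m) = 193
Candidate 2: Squares mod 611: 122^1≡122, 122^2≡220, 122^4≡131, 122^8≡53, 122^16≡365, 122^32≡27, 122^64≡118, 122^128≡482; 197 = 128 + 64 + 4 + 1, so 122^197 ≡ 482·118·131·122 ≡ 200 (mod 611)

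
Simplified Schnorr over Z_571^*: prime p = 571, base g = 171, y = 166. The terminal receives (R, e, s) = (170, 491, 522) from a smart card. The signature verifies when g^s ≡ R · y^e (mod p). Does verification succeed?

fails

g^s mod p:
171^522 mod 571 = 257
R · y^e mod p:
166^491 mod 571 = 565
170·565 = 96050 ≡ 122 (mod 571)
257 ≠ 122; the check fails.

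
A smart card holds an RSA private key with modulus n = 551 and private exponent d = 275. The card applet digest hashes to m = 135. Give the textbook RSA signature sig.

Squares mod 551: m^1≡135, m^2≡42, m^4≡111, m^8≡199, m^16≡480, m^32≡82, m^64≡112, m^128≡422, m^256≡111
275 = 256 + 16 + 2 + 1, so m^275 ≡ 111·480·42·135 ≡ 279 (mod 551)

279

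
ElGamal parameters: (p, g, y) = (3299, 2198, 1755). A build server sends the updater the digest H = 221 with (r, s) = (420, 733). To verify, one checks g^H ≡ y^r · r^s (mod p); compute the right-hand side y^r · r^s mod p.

Squares mod 3299: 1755^1≡1755, 1755^2≡2058, 1755^4≡2747, 1755^8≡1196, 1755^16≡1949, 1755^32≡1452, 1755^64≡243, 1755^128≡2966, 1755^256≡2022
420 = 256 + 128 + 32 + 4, so 1755^420 ≡ 2022·2966·1452·2747 ≡ 2294 (mod 3299)
Squares mod 3299: 420^1≡420, 420^2≡1553, 420^4≡240, 420^8≡1517, 420^16≡1886, 420^32≡674, 420^64≡2313, 420^128≡2290, 420^256≡1989, 420^512≡620
733 = 512 + 128 + 64 + 16 + 8 + 4 + 1, so 420^733 ≡ 620·2290·2313·1886·1517·240·420 ≡ 2081 (mod 3299)
y^r · r^s ≡ 2294·2081 = 4773814 ≡ 161 (mod 3299)

161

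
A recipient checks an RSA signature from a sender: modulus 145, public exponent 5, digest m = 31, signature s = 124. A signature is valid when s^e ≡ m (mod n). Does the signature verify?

does not verify

s^2 ≡ 124^2 = 15376 ≡ 6
s^4 ≡ 6^2 = 36
5 = 4 + 1, so s^5 ≡ 36·124 ≡ 114 (mod 145)
The recovered value 114 does not match the digest 31.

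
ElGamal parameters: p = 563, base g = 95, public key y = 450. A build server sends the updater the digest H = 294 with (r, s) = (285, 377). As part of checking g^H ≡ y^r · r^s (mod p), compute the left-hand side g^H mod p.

Squares mod 563: 95^1≡95, 95^2≡17, 95^4≡289, 95^8≡197, 95^16≡525, 95^32≡318, 95^64≡347, 95^128≡490, 95^256≡262
294 = 256 + 32 + 4 + 2, so 95^294 ≡ 262·318·289·17 ≡ 106 (mod 563)

106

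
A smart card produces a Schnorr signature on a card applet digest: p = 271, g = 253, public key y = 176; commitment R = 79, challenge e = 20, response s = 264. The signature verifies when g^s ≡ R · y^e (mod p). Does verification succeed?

g^s mod p:
253^264 mod 271 = 224
R · y^e mod p:
176^20 mod 271 = 25
79·25 = 1975 ≡ 78 (mod 271)
224 ≠ 78; the check fails.

fails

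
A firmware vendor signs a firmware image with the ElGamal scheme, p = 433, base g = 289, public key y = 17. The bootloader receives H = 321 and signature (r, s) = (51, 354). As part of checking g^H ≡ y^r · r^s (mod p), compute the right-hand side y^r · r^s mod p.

27

Squares mod 433: 17^1≡17, 17^2≡289, 17^4≡385, 17^8≡139, 17^16≡269, 17^32≡50
51 = 32 + 16 + 2 + 1, so 17^51 ≡ 50·269·289·17 ≡ 153 (mod 433)
Squares mod 433: 51^1≡51, 51^2≡3, 51^4≡9, 51^8≡81, 51^16≡66, 51^32≡26, 51^64≡243, 51^128≡161, 51^256≡374
354 = 256 + 64 + 32 + 2, so 51^354 ≡ 374·243·26·3 ≡ 153 (mod 433)
y^r · r^s ≡ 153·153 = 23409 ≡ 27 (mod 433)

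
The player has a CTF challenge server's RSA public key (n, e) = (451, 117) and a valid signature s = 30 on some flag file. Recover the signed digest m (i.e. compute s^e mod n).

233

s^2 ≡ 30^2 = 900 ≡ 449
s^4 ≡ 449^2 = 201601 ≡ 4
s^8 ≡ 4^2 = 16
s^16 ≡ 16^2 = 256
s^32 ≡ 256^2 = 65536 ≡ 141
s^64 ≡ 141^2 = 19881 ≡ 37
117 = 64 + 32 + 16 + 4 + 1, so s^117 ≡ 37·141·256·4·30 ≡ 233 (mod 451)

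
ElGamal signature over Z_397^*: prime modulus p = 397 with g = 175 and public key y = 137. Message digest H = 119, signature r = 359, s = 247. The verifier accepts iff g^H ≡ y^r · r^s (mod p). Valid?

yes

Left side g^H mod p:
175^2 = 30625 ≡ 56
175^4 ≡ 56^2 = 3136 ≡ 357
175^8 ≡ 357^2 = 127449 ≡ 12
175^16 ≡ 12^2 = 144
175^32 ≡ 144^2 = 20736 ≡ 92
175^64 ≡ 92^2 = 8464 ≡ 127
119 = 64 + 32 + 16 + 4 + 2 + 1, so 175^119 ≡ 127·92·144·357·56·175 ≡ 375 (mod 397)
Right side y^r · r^s mod p:
137^2 = 18769 ≡ 110
137^4 ≡ 110^2 = 12100 ≡ 190
137^8 ≡ 190^2 = 36100 ≡ 370
137^16 ≡ 370^2 = 136900 ≡ 332
137^32 ≡ 332^2 = 110224 ≡ 255
137^64 ≡ 255^2 = 65025 ≡ 314
137^128 ≡ 314^2 = 98596 ≡ 140
137^256 ≡ 140^2 = 19600 ≡ 147
359 = 256 + 64 + 32 + 4 + 2 + 1, so 137^359 ≡ 147·314·255·190·110·137 ≡ 257 (mod 397)
359^2 = 128881 ≡ 253
359^4 ≡ 253^2 = 64009 ≡ 92
359^8 ≡ 92^2 = 8464 ≡ 127
359^16 ≡ 127^2 = 16129 ≡ 249
359^32 ≡ 249^2 = 62001 ≡ 69
359^64 ≡ 69^2 = 4761 ≡ 394
359^128 ≡ 394^2 = 155236 ≡ 9
247 = 128 + 64 + 32 + 16 + 4 + 2 + 1, so 359^247 ≡ 9·394·69·249·92·253·359 ≡ 210 (mod 397)
257·210 = 53970 ≡ 375 (mod 397)
375 ≡ 375 (mod 397), so the signature is genuine.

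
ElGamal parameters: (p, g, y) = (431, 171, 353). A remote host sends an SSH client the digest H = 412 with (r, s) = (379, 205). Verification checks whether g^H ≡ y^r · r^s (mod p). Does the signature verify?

Left side g^H mod p:
171^2 = 29241 ≡ 364
171^4 ≡ 364^2 = 132496 ≡ 179
171^8 ≡ 179^2 = 32041 ≡ 147
171^16 ≡ 147^2 = 21609 ≡ 59
171^32 ≡ 59^2 = 3481 ≡ 33
171^64 ≡ 33^2 = 1089 ≡ 227
171^128 ≡ 227^2 = 51529 ≡ 240
171^256 ≡ 240^2 = 57600 ≡ 277
412 = 256 + 128 + 16 + 8 + 4, so 171^412 ≡ 277·240·59·147·179 ≡ 99 (mod 431)
Right side y^r · r^s mod p:
353^2 = 124609 ≡ 50
353^4 ≡ 50^2 = 2500 ≡ 345
353^8 ≡ 345^2 = 119025 ≡ 69
353^16 ≡ 69^2 = 4761 ≡ 20
353^32 ≡ 20^2 = 400
353^64 ≡ 400^2 = 160000 ≡ 99
353^128 ≡ 99^2 = 9801 ≡ 319
353^256 ≡ 319^2 = 101761 ≡ 45
379 = 256 + 64 + 32 + 16 + 8 + 2 + 1, so 353^379 ≡ 45·99·400·20·69·50·353 ≡ 91 (mod 431)
379^2 = 143641 ≡ 118
379^4 ≡ 118^2 = 13924 ≡ 132
379^8 ≡ 132^2 = 17424 ≡ 184
379^16 ≡ 184^2 = 33856 ≡ 238
379^32 ≡ 238^2 = 56644 ≡ 183
379^64 ≡ 183^2 = 33489 ≡ 302
379^128 ≡ 302^2 = 91204 ≡ 263
205 = 128 + 64 + 8 + 4 + 1, so 379^205 ≡ 263·302·184·132·379 ≡ 290 (mod 431)
91·290 = 26390 ≡ 99 (mod 431)
99 ≡ 99 (mod 431), so the signature is genuine.

verifies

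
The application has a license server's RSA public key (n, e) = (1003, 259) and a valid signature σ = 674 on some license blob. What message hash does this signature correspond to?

617

σ^2 ≡ 674^2 = 454276 ≡ 920
σ^4 ≡ 920^2 = 846400 ≡ 871
σ^8 ≡ 871^2 = 758641 ≡ 373
σ^16 ≡ 373^2 = 139129 ≡ 715
σ^32 ≡ 715^2 = 511225 ≡ 698
σ^64 ≡ 698^2 = 487204 ≡ 749
σ^128 ≡ 749^2 = 561001 ≡ 324
σ^256 ≡ 324^2 = 104976 ≡ 664
259 = 256 + 2 + 1, so σ^259 ≡ 664·920·674 ≡ 617 (mod 1003)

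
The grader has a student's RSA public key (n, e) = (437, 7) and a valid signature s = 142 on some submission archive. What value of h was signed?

422

s^2 ≡ 142^2 = 20164 ≡ 62
s^4 ≡ 62^2 = 3844 ≡ 348
7 = 4 + 2 + 1, so s^7 ≡ 348·62·142 ≡ 422 (mod 437)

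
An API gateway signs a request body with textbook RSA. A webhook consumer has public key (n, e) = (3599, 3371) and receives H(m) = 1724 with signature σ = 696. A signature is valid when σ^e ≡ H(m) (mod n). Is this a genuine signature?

σ^2 ≡ 696^2 = 484416 ≡ 2150
σ^4 ≡ 2150^2 = 4622500 ≡ 1384
σ^8 ≡ 1384^2 = 1915456 ≡ 788
σ^16 ≡ 788^2 = 620944 ≡ 1916
σ^32 ≡ 1916^2 = 3671056 ≡ 76
σ^64 ≡ 76^2 = 5776 ≡ 2177
σ^128 ≡ 2177^2 = 4739329 ≡ 3045
σ^256 ≡ 3045^2 = 9272025 ≡ 1001
σ^512 ≡ 1001^2 = 1002001 ≡ 1479
σ^1024 ≡ 1479^2 = 2187441 ≡ 2848
σ^2048 ≡ 2848^2 = 8111104 ≡ 2557
3371 = 2048 + 1024 + 256 + 32 + 8 + 2 + 1, so σ^3371 ≡ 2557·2848·1001·76·788·2150·696 ≡ 1724 (mod 3599)
σ^3371 mod 3599 = 1724 matches H(m).

genuine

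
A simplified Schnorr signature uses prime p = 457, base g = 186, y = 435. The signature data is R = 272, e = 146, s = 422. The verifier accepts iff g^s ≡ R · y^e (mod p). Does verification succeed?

g^s mod p:
186^422 mod 457 = 237
R · y^e mod p:
435^146 mod 457 = 100
272·100 = 27200 ≡ 237 (mod 457)
237 ≡ 237 (mod 457); signature holds.

passes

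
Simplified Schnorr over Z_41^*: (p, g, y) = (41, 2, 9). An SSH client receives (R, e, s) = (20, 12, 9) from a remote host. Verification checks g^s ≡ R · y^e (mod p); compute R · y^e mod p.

9^2 = 81 ≡ 40
9^4 ≡ 40^2 = 1600 ≡ 1
9^8 ≡ 1^2 = 1
12 = 8 + 4, so 9^12 ≡ 1·1 ≡ 1 (mod 41)
R · y^e ≡ 20·1 = 20 ≡ 20 (mod 41)

20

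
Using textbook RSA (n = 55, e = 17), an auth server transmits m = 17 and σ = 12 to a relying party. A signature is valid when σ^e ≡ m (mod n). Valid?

σ^2 ≡ 12^2 = 144 ≡ 34
σ^4 ≡ 34^2 = 1156 ≡ 1
σ^8 ≡ 1^2 = 1
σ^16 ≡ 1^2 = 1
17 = 16 + 1, so σ^17 ≡ 1·12 ≡ 12 (mod 55)
σ^17 mod 55 = 12, but m = 17.

no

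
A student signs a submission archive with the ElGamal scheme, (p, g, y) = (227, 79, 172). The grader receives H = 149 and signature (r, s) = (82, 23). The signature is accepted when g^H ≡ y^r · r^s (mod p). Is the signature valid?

valid

Left side g^H mod p:
Squares mod 227: 79^1≡79, 79^2≡112, 79^4≡59, 79^8≡76, 79^16≡101, 79^32≡213, 79^64≡196, 79^128≡53
149 = 128 + 16 + 4 + 1, so 79^149 ≡ 53·101·59·79 ≡ 82 (mod 227)
Right side y^r · r^s mod p:
Squares mod 227: 172^1≡172, 172^2≡74, 172^4≡28, 172^8≡103, 172^16≡167, 172^32≡195, 172^64≡116
82 = 64 + 16 + 2, so 172^82 ≡ 116·167·74 ≡ 23 (mod 227)
Squares mod 227: 82^1≡82, 82^2≡141, 82^4≡132, 82^8≡172, 82^16≡74
23 = 16 + 4 + 2 + 1, so 82^23 ≡ 74·132·141·82 ≡ 122 (mod 227)
23·122 = 2806 ≡ 82 (mod 227)
82 ≡ 82 (mod 227), so the signature is genuine.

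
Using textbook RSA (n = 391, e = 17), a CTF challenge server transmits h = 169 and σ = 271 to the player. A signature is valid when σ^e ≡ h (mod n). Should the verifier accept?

accept

Squares mod 391: σ^1≡271, σ^2≡324, σ^4≡188, σ^8≡154, σ^16≡256
17 = 16 + 1, so σ^17 ≡ 256·271 ≡ 169 (mod 391)
Since 169 equals the digest 169, verification succeeds.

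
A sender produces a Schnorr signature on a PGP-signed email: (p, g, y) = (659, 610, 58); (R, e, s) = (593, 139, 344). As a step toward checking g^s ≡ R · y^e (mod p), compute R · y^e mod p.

378

Squares mod 659: 58^1≡58, 58^2≡69, 58^4≡148, 58^8≡157, 58^16≡266, 58^32≡243, 58^64≡398, 58^128≡244
139 = 128 + 8 + 2 + 1, so 58^139 ≡ 244·157·69·58 ≡ 174 (mod 659)
R · y^e ≡ 593·174 = 103182 ≡ 378 (mod 659)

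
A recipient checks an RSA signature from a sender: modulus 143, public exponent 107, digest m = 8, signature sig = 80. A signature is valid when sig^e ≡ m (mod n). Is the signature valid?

sig^2 ≡ 80^2 = 6400 ≡ 108
sig^4 ≡ 108^2 = 11664 ≡ 81
sig^8 ≡ 81^2 = 6561 ≡ 126
sig^16 ≡ 126^2 = 15876 ≡ 3
sig^32 ≡ 3^2 = 9
sig^64 ≡ 9^2 = 81
107 = 64 + 32 + 8 + 2 + 1, so sig^107 ≡ 81·9·126·108·80 ≡ 20 (mod 143)
sig^107 mod 143 = 20, but m = 8.

invalid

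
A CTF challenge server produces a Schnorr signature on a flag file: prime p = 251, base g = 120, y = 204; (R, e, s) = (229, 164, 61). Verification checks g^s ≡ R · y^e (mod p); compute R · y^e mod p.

204^164 mod 251 = 51
R · y^e ≡ 229·51 = 11679 ≡ 133 (mod 251)

133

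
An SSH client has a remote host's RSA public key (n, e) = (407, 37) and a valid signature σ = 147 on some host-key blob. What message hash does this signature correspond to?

258

Squares mod 407: σ^1≡147, σ^2≡38, σ^4≡223, σ^8≡75, σ^16≡334, σ^32≡38
37 = 32 + 4 + 1, so σ^37 ≡ 38·223·147 ≡ 258 (mod 407)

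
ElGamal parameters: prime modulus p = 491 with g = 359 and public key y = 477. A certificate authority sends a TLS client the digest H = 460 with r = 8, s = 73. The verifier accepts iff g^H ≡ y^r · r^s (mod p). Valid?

Left side g^H mod p:
359^2 = 128881 ≡ 239
359^4 ≡ 239^2 = 57121 ≡ 165
359^8 ≡ 165^2 = 27225 ≡ 220
359^16 ≡ 220^2 = 48400 ≡ 282
359^32 ≡ 282^2 = 79524 ≡ 473
359^64 ≡ 473^2 = 223729 ≡ 324
359^128 ≡ 324^2 = 104976 ≡ 393
359^256 ≡ 393^2 = 154449 ≡ 275
460 = 256 + 128 + 64 + 8 + 4, so 359^460 ≡ 275·393·324·220·165 ≡ 14 (mod 491)
Right side y^r · r^s mod p:
477^2 = 227529 ≡ 196
477^4 ≡ 196^2 = 38416 ≡ 118
477^8 ≡ 118^2 = 13924 ≡ 176
8^2 = 64
8^4 ≡ 64^2 = 4096 ≡ 168
8^8 ≡ 168^2 = 28224 ≡ 237
8^16 ≡ 237^2 = 56169 ≡ 195
8^32 ≡ 195^2 = 38025 ≡ 218
8^64 ≡ 218^2 = 47524 ≡ 388
73 = 64 + 8 + 1, so 8^73 ≡ 388·237·8 ≡ 130 (mod 491)
176·130 = 22880 ≡ 294 (mod 491)
14 ≠ 294, so verification fails.

no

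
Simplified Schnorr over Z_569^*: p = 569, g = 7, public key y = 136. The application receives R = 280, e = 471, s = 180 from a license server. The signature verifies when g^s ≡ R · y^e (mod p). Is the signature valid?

invalid

g^s mod p:
Squares mod 569: 7^1≡7, 7^2≡49, 7^4≡125, 7^8≡262, 7^16≡364, 7^32≡488, 7^64≡302, 7^128≡164
180 = 128 + 32 + 16 + 4, so 7^180 ≡ 164·488·364·125 ≡ 526 (mod 569)
R · y^e mod p:
Squares mod 569: 136^1≡136, 136^2≡288, 136^4≡439, 136^8≡399, 136^16≡450, 136^32≡505, 136^64≡113, 136^128≡251, 136^256≡411
471 = 256 + 128 + 64 + 16 + 4 + 2 + 1, so 136^471 ≡ 411·251·113·450·439·288·136 ≡ 16 (mod 569)
280·16 = 4480 ≡ 497 (mod 569)
526 ≠ 497; the check fails.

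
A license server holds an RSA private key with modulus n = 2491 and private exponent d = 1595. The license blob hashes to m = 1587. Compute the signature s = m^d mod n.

1610

m^2 ≡ 1587^2 = 2518569 ≡ 168
m^4 ≡ 168^2 = 28224 ≡ 823
m^8 ≡ 823^2 = 677329 ≡ 2268
m^16 ≡ 2268^2 = 5143824 ≡ 2400
m^32 ≡ 2400^2 = 5760000 ≡ 808
m^64 ≡ 808^2 = 652864 ≡ 222
m^128 ≡ 222^2 = 49284 ≡ 1955
m^256 ≡ 1955^2 = 3822025 ≡ 831
m^512 ≡ 831^2 = 690561 ≡ 554
m^1024 ≡ 554^2 = 306916 ≡ 523
1595 = 1024 + 512 + 32 + 16 + 8 + 2 + 1, so m^1595 ≡ 523·554·808·2400·2268·168·1587 ≡ 1610 (mod 2491)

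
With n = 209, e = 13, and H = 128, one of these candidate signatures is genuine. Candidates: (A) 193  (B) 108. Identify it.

A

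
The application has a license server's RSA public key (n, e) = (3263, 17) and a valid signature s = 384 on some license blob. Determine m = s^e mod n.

s^17 mod 3263 = 323

323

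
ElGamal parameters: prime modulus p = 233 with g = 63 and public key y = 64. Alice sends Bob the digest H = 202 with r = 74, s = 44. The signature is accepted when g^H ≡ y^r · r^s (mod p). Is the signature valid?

invalid

Left side g^H mod p:
63^2 = 3969 ≡ 8
63^4 ≡ 8^2 = 64
63^8 ≡ 64^2 = 4096 ≡ 135
63^16 ≡ 135^2 = 18225 ≡ 51
63^32 ≡ 51^2 = 2601 ≡ 38
63^64 ≡ 38^2 = 1444 ≡ 46
63^128 ≡ 46^2 = 2116 ≡ 19
202 = 128 + 64 + 8 + 2, so 63^202 ≡ 19·46·135·8 ≡ 37 (mod 233)
Right side y^r · r^s mod p:
64^2 = 4096 ≡ 135
64^4 ≡ 135^2 = 18225 ≡ 51
64^8 ≡ 51^2 = 2601 ≡ 38
64^16 ≡ 38^2 = 1444 ≡ 46
64^32 ≡ 46^2 = 2116 ≡ 19
64^64 ≡ 19^2 = 361 ≡ 128
74 = 64 + 8 + 2, so 64^74 ≡ 128·38·135 ≡ 46 (mod 233)
74^2 = 5476 ≡ 117
74^4 ≡ 117^2 = 13689 ≡ 175
74^8 ≡ 175^2 = 30625 ≡ 102
74^16 ≡ 102^2 = 10404 ≡ 152
74^32 ≡ 152^2 = 23104 ≡ 37
44 = 32 + 8 + 4, so 74^44 ≡ 37·102·175 ≡ 128 (mod 233)
46·128 = 5888 ≡ 63 (mod 233)
37 ≠ 63, so verification fails.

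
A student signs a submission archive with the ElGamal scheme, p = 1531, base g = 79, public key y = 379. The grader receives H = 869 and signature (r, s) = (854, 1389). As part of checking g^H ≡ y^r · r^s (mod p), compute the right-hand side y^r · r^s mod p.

741

379^2 = 143641 ≡ 1258
379^4 ≡ 1258^2 = 1582564 ≡ 1041
379^8 ≡ 1041^2 = 1083681 ≡ 1264
379^16 ≡ 1264^2 = 1597696 ≡ 863
379^32 ≡ 863^2 = 744769 ≡ 703
379^64 ≡ 703^2 = 494209 ≡ 1227
379^128 ≡ 1227^2 = 1505529 ≡ 556
379^256 ≡ 556^2 = 309136 ≡ 1405
379^512 ≡ 1405^2 = 1974025 ≡ 566
854 = 512 + 256 + 64 + 16 + 4 + 2, so 379^854 ≡ 566·1405·1227·863·1041·1258 ≡ 1385 (mod 1531)
854^2 = 729316 ≡ 560
854^4 ≡ 560^2 = 313600 ≡ 1276
854^8 ≡ 1276^2 = 1628176 ≡ 723
854^16 ≡ 723^2 = 522729 ≡ 658
854^32 ≡ 658^2 = 432964 ≡ 1222
854^64 ≡ 1222^2 = 1493284 ≡ 559
854^128 ≡ 559^2 = 312481 ≡ 157
854^256 ≡ 157^2 = 24649 ≡ 153
854^512 ≡ 153^2 = 23409 ≡ 444
854^1024 ≡ 444^2 = 197136 ≡ 1168
1389 = 1024 + 256 + 64 + 32 + 8 + 4 + 1, so 854^1389 ≡ 1168·153·559·1222·723·1276·854 ≡ 320 (mod 1531)
y^r · r^s ≡ 1385·320 = 443200 ≡ 741 (mod 1531)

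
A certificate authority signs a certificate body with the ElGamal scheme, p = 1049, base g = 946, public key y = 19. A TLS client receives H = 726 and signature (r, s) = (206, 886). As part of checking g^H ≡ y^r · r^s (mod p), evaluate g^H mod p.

249

946^2 = 894916 ≡ 119
946^4 ≡ 119^2 = 14161 ≡ 524
946^8 ≡ 524^2 = 274576 ≡ 787
946^16 ≡ 787^2 = 619369 ≡ 459
946^32 ≡ 459^2 = 210681 ≡ 881
946^64 ≡ 881^2 = 776161 ≡ 950
946^128 ≡ 950^2 = 902500 ≡ 360
946^256 ≡ 360^2 = 129600 ≡ 573
946^512 ≡ 573^2 = 328329 ≡ 1041
726 = 512 + 128 + 64 + 16 + 4 + 2, so 946^726 ≡ 1041·360·950·459·524·119 ≡ 249 (mod 1049)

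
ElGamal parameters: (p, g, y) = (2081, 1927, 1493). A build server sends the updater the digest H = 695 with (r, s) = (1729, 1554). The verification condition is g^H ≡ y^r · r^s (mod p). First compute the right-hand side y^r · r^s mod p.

1669

1493^2 = 2229049 ≡ 298
1493^4 ≡ 298^2 = 88804 ≡ 1402
1493^8 ≡ 1402^2 = 1965604 ≡ 1140
1493^16 ≡ 1140^2 = 1299600 ≡ 1056
1493^32 ≡ 1056^2 = 1115136 ≡ 1801
1493^64 ≡ 1801^2 = 3243601 ≡ 1403
1493^128 ≡ 1403^2 = 1968409 ≡ 1864
1493^256 ≡ 1864^2 = 3474496 ≡ 1307
1493^512 ≡ 1307^2 = 1708249 ≡ 1829
1493^1024 ≡ 1829^2 = 3345241 ≡ 1074
1729 = 1024 + 512 + 128 + 64 + 1, so 1493^1729 ≡ 1074·1829·1864·1403·1493 ≡ 959 (mod 2081)
1729^2 = 2989441 ≡ 1125
1729^4 ≡ 1125^2 = 1265625 ≡ 377
1729^8 ≡ 377^2 = 142129 ≡ 621
1729^16 ≡ 621^2 = 385641 ≡ 656
1729^32 ≡ 656^2 = 430336 ≡ 1650
1729^64 ≡ 1650^2 = 2722500 ≡ 552
1729^128 ≡ 552^2 = 304704 ≡ 878
1729^256 ≡ 878^2 = 770884 ≡ 914
1729^512 ≡ 914^2 = 835396 ≡ 915
1729^1024 ≡ 915^2 = 837225 ≡ 663
1554 = 1024 + 512 + 16 + 2, so 1729^1554 ≡ 663·915·656·1125 ≡ 720 (mod 2081)
y^r · r^s ≡ 959·720 = 690480 ≡ 1669 (mod 2081)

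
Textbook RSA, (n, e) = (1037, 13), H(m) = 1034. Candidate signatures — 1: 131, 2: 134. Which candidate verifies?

1

Candidate 1: Squares mod 1037: 131^1≡131, 131^2≡569, 131^4≡217, 131^8≡424; 13 = 8 + 4 + 1, so 131^13 ≡ 424·217·131 ≡ 1034 (mod 1037)
  → matches H(m) = 1034
Candidate 2: Squares mod 1037: 134^1≡134, 134^2≡327, 134^4≡118, 134^8≡443; 13 = 8 + 4 + 1, so 134^13 ≡ 443·118·134 ≡ 818 (mod 1037)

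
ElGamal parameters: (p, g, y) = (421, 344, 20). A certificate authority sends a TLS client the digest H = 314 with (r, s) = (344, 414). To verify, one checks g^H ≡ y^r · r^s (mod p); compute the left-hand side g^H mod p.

82

344^2 = 118336 ≡ 35
344^4 ≡ 35^2 = 1225 ≡ 383
344^8 ≡ 383^2 = 146689 ≡ 181
344^16 ≡ 181^2 = 32761 ≡ 344
344^32 ≡ 344^2 = 118336 ≡ 35
344^64 ≡ 35^2 = 1225 ≡ 383
344^128 ≡ 383^2 = 146689 ≡ 181
344^256 ≡ 181^2 = 32761 ≡ 344
314 = 256 + 32 + 16 + 8 + 2, so 344^314 ≡ 344·35·344·181·35 ≡ 82 (mod 421)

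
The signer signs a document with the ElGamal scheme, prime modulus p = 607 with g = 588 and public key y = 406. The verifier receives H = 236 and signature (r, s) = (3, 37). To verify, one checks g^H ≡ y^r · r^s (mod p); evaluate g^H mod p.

400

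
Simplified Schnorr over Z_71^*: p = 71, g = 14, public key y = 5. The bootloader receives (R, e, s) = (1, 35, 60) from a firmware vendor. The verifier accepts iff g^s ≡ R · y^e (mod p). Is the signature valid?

g^s mod p:
Squares mod 71: 14^1≡14, 14^2≡54, 14^4≡5, 14^8≡25, 14^16≡57, 14^32≡54
60 = 32 + 16 + 8 + 4, so 14^60 ≡ 54·57·25·5 ≡ 1 (mod 71)
R · y^e mod p:
Squares mod 71: 5^1≡5, 5^2≡25, 5^4≡57, 5^8≡54, 5^16≡5, 5^32≡25
35 = 32 + 2 + 1, so 5^35 ≡ 25·25·5 ≡ 1 (mod 71)
1·1 = 1 ≡ 1 (mod 71)
1 ≡ 1 (mod 71); signature holds.

valid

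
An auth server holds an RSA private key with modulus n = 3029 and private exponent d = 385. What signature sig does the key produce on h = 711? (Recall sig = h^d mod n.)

711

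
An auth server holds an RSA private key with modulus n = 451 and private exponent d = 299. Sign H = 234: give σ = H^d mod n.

147

Squares mod 451: H^1≡234, H^2≡185, H^4≡400, H^8≡346, H^16≡201, H^32≡262, H^64≡92, H^128≡346, H^256≡201
299 = 256 + 32 + 8 + 2 + 1, so H^299 ≡ 201·262·346·185·234 ≡ 147 (mod 451)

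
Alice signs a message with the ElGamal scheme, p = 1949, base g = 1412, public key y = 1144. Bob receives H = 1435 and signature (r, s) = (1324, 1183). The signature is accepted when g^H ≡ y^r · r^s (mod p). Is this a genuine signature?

Left side g^H mod p:
1412^2 = 1993744 ≡ 1866
1412^4 ≡ 1866^2 = 3481956 ≡ 1042
1412^8 ≡ 1042^2 = 1085764 ≡ 171
1412^16 ≡ 171^2 = 29241 ≡ 6
1412^32 ≡ 6^2 = 36
1412^64 ≡ 36^2 = 1296
1412^128 ≡ 1296^2 = 1679616 ≡ 1527
1412^256 ≡ 1527^2 = 2331729 ≡ 725
1412^512 ≡ 725^2 = 525625 ≡ 1344
1412^1024 ≡ 1344^2 = 1806336 ≡ 1562
1435 = 1024 + 256 + 128 + 16 + 8 + 2 + 1, so 1412^1435 ≡ 1562·725·1527·6·171·1866·1412 ≡ 1861 (mod 1949)
Right side y^r · r^s mod p:
1144^2 = 1308736 ≡ 957
1144^4 ≡ 957^2 = 915849 ≡ 1768
1144^8 ≡ 1768^2 = 3125824 ≡ 1577
1144^16 ≡ 1577^2 = 2486929 ≡ 5
1144^32 ≡ 5^2 = 25
1144^64 ≡ 25^2 = 625
1144^128 ≡ 625^2 = 390625 ≡ 825
1144^256 ≡ 825^2 = 680625 ≡ 424
1144^512 ≡ 424^2 = 179776 ≡ 468
1144^1024 ≡ 468^2 = 219024 ≡ 736
1324 = 1024 + 256 + 32 + 8 + 4, so 1144^1324 ≡ 736·424·25·1577·1768 ≡ 1762 (mod 1949)
1324^2 = 1752976 ≡ 825
1324^4 ≡ 825^2 = 680625 ≡ 424
1324^8 ≡ 424^2 = 179776 ≡ 468
1324^16 ≡ 468^2 = 219024 ≡ 736
1324^32 ≡ 736^2 = 541696 ≡ 1823
1324^64 ≡ 1823^2 = 3323329 ≡ 284
1324^128 ≡ 284^2 = 80656 ≡ 747
1324^256 ≡ 747^2 = 558009 ≡ 595
1324^512 ≡ 595^2 = 354025 ≡ 1256
1324^1024 ≡ 1256^2 = 1577536 ≡ 795
1183 = 1024 + 128 + 16 + 8 + 4 + 2 + 1, so 1324^1183 ≡ 795·747·736·468·424·825·1324 ≡ 803 (mod 1949)
1762·803 = 1414886 ≡ 1861 (mod 1949)
1861 ≡ 1861 (mod 1949), so the signature is genuine.

genuine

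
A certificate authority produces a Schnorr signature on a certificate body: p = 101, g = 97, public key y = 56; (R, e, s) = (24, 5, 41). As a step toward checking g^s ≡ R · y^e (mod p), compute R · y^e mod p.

68

56^2 = 3136 ≡ 5
56^4 ≡ 5^2 = 25
5 = 4 + 1, so 56^5 ≡ 25·56 ≡ 87 (mod 101)
R · y^e ≡ 24·87 = 2088 ≡ 68 (mod 101)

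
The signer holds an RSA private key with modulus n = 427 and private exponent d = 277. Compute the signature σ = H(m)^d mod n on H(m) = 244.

(H(m))^2 ≡ 244^2 = 59536 ≡ 183
(H(m))^4 ≡ 183^2 = 33489 ≡ 183
(H(m))^8 ≡ 183^2 = 33489 ≡ 183
(H(m))^16 ≡ 183^2 = 33489 ≡ 183
(H(m))^32 ≡ 183^2 = 33489 ≡ 183
(H(m))^64 ≡ 183^2 = 33489 ≡ 183
(H(m))^128 ≡ 183^2 = 33489 ≡ 183
(H(m))^256 ≡ 183^2 = 33489 ≡ 183
277 = 256 + 16 + 4 + 1, so (H(m))^277 ≡ 183·183·183·244 ≡ 244 (mod 427)

244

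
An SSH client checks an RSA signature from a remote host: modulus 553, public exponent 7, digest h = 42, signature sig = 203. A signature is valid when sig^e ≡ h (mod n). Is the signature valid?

sig^7 mod 553 = 42
sig^7 mod 553 = 42 matches h.

valid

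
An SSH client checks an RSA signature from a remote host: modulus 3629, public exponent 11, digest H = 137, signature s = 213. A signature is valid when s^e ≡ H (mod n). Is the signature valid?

s^2 ≡ 213^2 = 45369 ≡ 1821
s^4 ≡ 1821^2 = 3316041 ≡ 2764
s^8 ≡ 2764^2 = 7639696 ≡ 651
11 = 8 + 2 + 1, so s^11 ≡ 651·1821·213 ≡ 3132 (mod 3629)
3132 ≠ 137, so verification fails.

invalid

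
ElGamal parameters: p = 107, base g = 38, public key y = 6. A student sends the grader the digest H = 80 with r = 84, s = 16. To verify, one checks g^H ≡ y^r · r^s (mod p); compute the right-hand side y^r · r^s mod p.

47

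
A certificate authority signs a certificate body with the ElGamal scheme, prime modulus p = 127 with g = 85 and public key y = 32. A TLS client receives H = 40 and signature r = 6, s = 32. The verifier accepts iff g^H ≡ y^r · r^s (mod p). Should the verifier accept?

Left side g^H mod p:
85^2 = 7225 ≡ 113
85^4 ≡ 113^2 = 12769 ≡ 69
85^8 ≡ 69^2 = 4761 ≡ 62
85^16 ≡ 62^2 = 3844 ≡ 34
85^32 ≡ 34^2 = 1156 ≡ 13
40 = 32 + 8, so 85^40 ≡ 13·62 ≡ 44 (mod 127)
Right side y^r · r^s mod p:
32^2 = 1024 ≡ 8
32^4 ≡ 8^2 = 64
6 = 4 + 2, so 32^6 ≡ 64·8 ≡ 4 (mod 127)
6^2 = 36
6^4 ≡ 36^2 = 1296 ≡ 26
6^8 ≡ 26^2 = 676 ≡ 41
6^16 ≡ 41^2 = 1681 ≡ 30
6^32 ≡ 30^2 = 900 ≡ 11
4·11 = 44 ≡ 44 (mod 127)
44 ≡ 44 (mod 127), so the signature is genuine.

accept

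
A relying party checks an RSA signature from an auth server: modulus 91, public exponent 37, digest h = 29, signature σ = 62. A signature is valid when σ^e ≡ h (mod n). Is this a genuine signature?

forged

Squares mod 91: σ^1≡62, σ^2≡22, σ^4≡29, σ^8≡22, σ^16≡29, σ^32≡22
37 = 32 + 4 + 1, so σ^37 ≡ 22·29·62 ≡ 62 (mod 91)
σ^37 mod 91 = 62, but h = 29.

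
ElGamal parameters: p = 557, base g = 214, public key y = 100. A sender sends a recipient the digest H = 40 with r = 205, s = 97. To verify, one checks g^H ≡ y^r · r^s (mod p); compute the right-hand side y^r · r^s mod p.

Squares mod 557: 100^1≡100, 100^2≡531, 100^4≡119, 100^8≡236, 100^16≡553, 100^32≡16, 100^64≡256, 100^128≡367
205 = 128 + 64 + 8 + 4 + 1, so 100^205 ≡ 367·256·236·119·100 ≡ 28 (mod 557)
Squares mod 557: 205^1≡205, 205^2≡250, 205^4≡116, 205^8≡88, 205^16≡503, 205^32≡131, 205^64≡451
97 = 64 + 32 + 1, so 205^97 ≡ 451·131·205 ≡ 197 (mod 557)
y^r · r^s ≡ 28·197 = 5516 ≡ 503 (mod 557)

503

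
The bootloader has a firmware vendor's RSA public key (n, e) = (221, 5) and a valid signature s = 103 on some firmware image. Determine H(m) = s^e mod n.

103

s^2 ≡ 103^2 = 10609 ≡ 1
s^4 ≡ 1^2 = 1
5 = 4 + 1, so s^5 ≡ 1·103 ≡ 103 (mod 221)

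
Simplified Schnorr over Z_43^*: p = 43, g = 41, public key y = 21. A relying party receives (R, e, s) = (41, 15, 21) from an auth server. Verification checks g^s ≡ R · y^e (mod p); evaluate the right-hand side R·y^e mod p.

1

21^15 mod 43 = 21
R · y^e ≡ 41·21 = 861 ≡ 1 (mod 43)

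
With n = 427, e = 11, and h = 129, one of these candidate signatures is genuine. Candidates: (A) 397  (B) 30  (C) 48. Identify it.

A

Candidate A: Squares mod 427: 397^1≡397, 397^2≡46, 397^4≡408, 397^8≡361; 11 = 8 + 2 + 1, so 397^11 ≡ 361·46·397 ≡ 129 (mod 427)
  → matches h = 129
Candidate B: Squares mod 427: 30^1≡30, 30^2≡46, 30^4≡408, 30^8≡361; 11 = 8 + 2 + 1, so 30^11 ≡ 361·46·30 ≡ 298 (mod 427)
Candidate C: Squares mod 427: 48^1≡48, 48^2≡169, 48^4≡379, 48^8≡169; 11 = 8 + 2 + 1, so 48^11 ≡ 169·169·48 ≡ 258 (mod 427)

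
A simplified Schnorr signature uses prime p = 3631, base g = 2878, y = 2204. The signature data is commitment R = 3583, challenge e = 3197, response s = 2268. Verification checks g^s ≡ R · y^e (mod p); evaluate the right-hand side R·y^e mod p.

2204^2 = 4857616 ≡ 2969
2204^4 ≡ 2969^2 = 8814961 ≡ 2524
2204^8 ≡ 2524^2 = 6370576 ≡ 1802
2204^16 ≡ 1802^2 = 3247204 ≡ 1090
2204^32 ≡ 1090^2 = 1188100 ≡ 763
2204^64 ≡ 763^2 = 582169 ≡ 1209
2204^128 ≡ 1209^2 = 1461681 ≡ 2019
2204^256 ≡ 2019^2 = 4076361 ≡ 2379
2204^512 ≡ 2379^2 = 5659641 ≡ 2543
2204^1024 ≡ 2543^2 = 6466849 ≡ 38
2204^2048 ≡ 38^2 = 1444
3197 = 2048 + 1024 + 64 + 32 + 16 + 8 + 4 + 1, so 2204^3197 ≡ 1444·38·1209·763·1090·1802·2524·2204 ≡ 3142 (mod 3631)
R · y^e ≡ 3583·3142 = 11257786 ≡ 1686 (mod 3631)

1686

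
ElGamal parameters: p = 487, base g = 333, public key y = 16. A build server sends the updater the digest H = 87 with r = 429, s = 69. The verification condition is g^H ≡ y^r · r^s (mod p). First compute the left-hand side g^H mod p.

99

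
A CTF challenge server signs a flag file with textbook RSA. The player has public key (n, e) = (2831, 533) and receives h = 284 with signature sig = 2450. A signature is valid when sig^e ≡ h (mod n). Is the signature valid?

valid

Squares mod 2831: sig^1≡2450, sig^2≡780, sig^4≡2566, sig^8≡2281, sig^16≡2414, sig^32≡1198, sig^64≡2718, sig^128≡1445, sig^256≡1578, sig^512≡1635
533 = 512 + 16 + 4 + 1, so sig^533 ≡ 1635·2414·2566·2450 ≡ 284 (mod 2831)
284 = h, so the signature checks out.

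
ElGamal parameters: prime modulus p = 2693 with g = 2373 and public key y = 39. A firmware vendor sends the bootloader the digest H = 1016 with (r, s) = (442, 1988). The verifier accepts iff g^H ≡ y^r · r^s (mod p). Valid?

yes

Left side g^H mod p:
2373^2 = 5631129 ≡ 66
2373^4 ≡ 66^2 = 4356 ≡ 1663
2373^8 ≡ 1663^2 = 2765569 ≡ 2551
2373^16 ≡ 2551^2 = 6507601 ≡ 1313
2373^32 ≡ 1313^2 = 1723969 ≡ 449
2373^64 ≡ 449^2 = 201601 ≡ 2319
2373^128 ≡ 2319^2 = 5377761 ≡ 2533
2373^256 ≡ 2533^2 = 6416089 ≡ 1363
2373^512 ≡ 1363^2 = 1857769 ≡ 2292
1016 = 512 + 256 + 128 + 64 + 32 + 16 + 8, so 2373^1016 ≡ 2292·1363·2533·2319·449·1313·2551 ≡ 1883 (mod 2693)
Right side y^r · r^s mod p:
39^2 = 1521
39^4 ≡ 1521^2 = 2313441 ≡ 154
39^8 ≡ 154^2 = 23716 ≡ 2172
39^16 ≡ 2172^2 = 4717584 ≡ 2141
39^32 ≡ 2141^2 = 4583881 ≡ 395
39^64 ≡ 395^2 = 156025 ≡ 2524
39^128 ≡ 2524^2 = 6370576 ≡ 1631
39^256 ≡ 1631^2 = 2660161 ≡ 2170
442 = 256 + 128 + 32 + 16 + 8 + 2, so 39^442 ≡ 2170·1631·395·2141·2172·1521 ≡ 2642 (mod 2693)
442^2 = 195364 ≡ 1468
442^4 ≡ 1468^2 = 2155024 ≡ 624
442^8 ≡ 624^2 = 389376 ≡ 1584
442^16 ≡ 1584^2 = 2509056 ≡ 1873
442^32 ≡ 1873^2 = 3508129 ≡ 1843
442^64 ≡ 1843^2 = 3396649 ≡ 776
442^128 ≡ 776^2 = 602176 ≡ 1637
442^256 ≡ 1637^2 = 2679769 ≡ 234
442^512 ≡ 234^2 = 54756 ≡ 896
442^1024 ≡ 896^2 = 802816 ≡ 302
1988 = 1024 + 512 + 256 + 128 + 64 + 4, so 442^1988 ≡ 302·896·234·1637·776·624 ≡ 1600 (mod 2693)
2642·1600 = 4227200 ≡ 1883 (mod 2693)
1883 ≡ 1883 (mod 2693), so the signature is genuine.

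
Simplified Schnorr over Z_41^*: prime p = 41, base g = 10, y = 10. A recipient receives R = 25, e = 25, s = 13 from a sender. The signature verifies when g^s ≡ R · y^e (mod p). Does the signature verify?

does not verify

g^s mod p:
Squares mod 41: 10^1≡10, 10^2≡18, 10^4≡37, 10^8≡16
13 = 8 + 4 + 1, so 10^13 ≡ 16·37·10 ≡ 16 (mod 41)
R · y^e mod p:
Squares mod 41: 10^1≡10, 10^2≡18, 10^4≡37, 10^8≡16, 10^16≡10
25 = 16 + 8 + 1, so 10^25 ≡ 10·16·10 ≡ 1 (mod 41)
25·1 = 25 ≡ 25 (mod 41)
16 ≠ 25; the check fails.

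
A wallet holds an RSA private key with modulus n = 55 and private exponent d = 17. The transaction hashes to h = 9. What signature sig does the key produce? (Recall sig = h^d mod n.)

4

h^2 ≡ 9^2 = 81 ≡ 26
h^4 ≡ 26^2 = 676 ≡ 16
h^8 ≡ 16^2 = 256 ≡ 36
h^16 ≡ 36^2 = 1296 ≡ 31
17 = 16 + 1, so h^17 ≡ 31·9 ≡ 4 (mod 55)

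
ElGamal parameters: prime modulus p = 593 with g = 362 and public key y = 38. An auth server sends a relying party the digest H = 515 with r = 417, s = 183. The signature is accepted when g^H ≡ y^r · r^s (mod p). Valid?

yes

Left side g^H mod p:
362^2 = 131044 ≡ 584
362^4 ≡ 584^2 = 341056 ≡ 81
362^8 ≡ 81^2 = 6561 ≡ 38
362^16 ≡ 38^2 = 1444 ≡ 258
362^32 ≡ 258^2 = 66564 ≡ 148
362^64 ≡ 148^2 = 21904 ≡ 556
362^128 ≡ 556^2 = 309136 ≡ 183
362^256 ≡ 183^2 = 33489 ≡ 281
362^512 ≡ 281^2 = 78961 ≡ 92
515 = 512 + 2 + 1, so 362^515 ≡ 92·584·362 ≡ 322 (mod 593)
Right side y^r · r^s mod p:
38^2 = 1444 ≡ 258
38^4 ≡ 258^2 = 66564 ≡ 148
38^8 ≡ 148^2 = 21904 ≡ 556
38^16 ≡ 556^2 = 309136 ≡ 183
38^32 ≡ 183^2 = 33489 ≡ 281
38^64 ≡ 281^2 = 78961 ≡ 92
38^128 ≡ 92^2 = 8464 ≡ 162
38^256 ≡ 162^2 = 26244 ≡ 152
417 = 256 + 128 + 32 + 1, so 38^417 ≡ 152·162·281·38 ≡ 58 (mod 593)
417^2 = 173889 ≡ 140
417^4 ≡ 140^2 = 19600 ≡ 31
417^8 ≡ 31^2 = 961 ≡ 368
417^16 ≡ 368^2 = 135424 ≡ 220
417^32 ≡ 220^2 = 48400 ≡ 367
417^64 ≡ 367^2 = 134689 ≡ 78
417^128 ≡ 78^2 = 6084 ≡ 154
183 = 128 + 32 + 16 + 4 + 2 + 1, so 417^183 ≡ 154·367·220·31·140·417 ≡ 26 (mod 593)
58·26 = 1508 ≡ 322 (mod 593)
322 ≡ 322 (mod 593), so the signature is genuine.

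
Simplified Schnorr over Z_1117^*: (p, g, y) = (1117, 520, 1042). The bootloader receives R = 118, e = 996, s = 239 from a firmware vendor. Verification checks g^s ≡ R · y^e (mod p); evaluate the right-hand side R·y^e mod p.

27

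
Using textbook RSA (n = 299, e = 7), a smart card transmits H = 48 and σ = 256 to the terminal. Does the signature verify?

verifies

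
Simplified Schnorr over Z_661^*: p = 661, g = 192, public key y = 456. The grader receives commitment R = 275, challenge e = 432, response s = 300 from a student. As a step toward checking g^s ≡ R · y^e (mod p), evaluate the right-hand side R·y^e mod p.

418

Squares mod 661: 456^1≡456, 456^2≡382, 456^4≡504, 456^8≡192, 456^16≡509, 456^32≡630, 456^64≡300, 456^128≡104, 456^256≡240
432 = 256 + 128 + 32 + 16, so 456^432 ≡ 240·104·630·509 ≡ 451 (mod 661)
R · y^e ≡ 275·451 = 124025 ≡ 418 (mod 661)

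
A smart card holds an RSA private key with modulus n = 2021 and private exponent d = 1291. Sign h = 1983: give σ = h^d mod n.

h^2 ≡ 1983^2 = 3932289 ≡ 1444
h^4 ≡ 1444^2 = 2085136 ≡ 1485
h^8 ≡ 1485^2 = 2205225 ≡ 314
h^16 ≡ 314^2 = 98596 ≡ 1588
h^32 ≡ 1588^2 = 2521744 ≡ 1557
h^64 ≡ 1557^2 = 2424249 ≡ 1070
h^128 ≡ 1070^2 = 1144900 ≡ 1014
h^256 ≡ 1014^2 = 1028196 ≡ 1528
h^512 ≡ 1528^2 = 2334784 ≡ 529
h^1024 ≡ 529^2 = 279841 ≡ 943
1291 = 1024 + 256 + 8 + 2 + 1, so h^1291 ≡ 943·1528·314·1444·1983 ≡ 1481 (mod 2021)

1481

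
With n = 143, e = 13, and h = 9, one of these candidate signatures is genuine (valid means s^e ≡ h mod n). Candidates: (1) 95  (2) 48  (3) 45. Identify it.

2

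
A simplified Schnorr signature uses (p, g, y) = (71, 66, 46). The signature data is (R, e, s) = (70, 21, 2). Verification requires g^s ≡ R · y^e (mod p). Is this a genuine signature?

genuine

g^s mod p:
Squares mod 71: 66^1≡66, 66^2≡25
66^2 ≡ 25 (mod 71)
R · y^e mod p:
Squares mod 71: 46^1≡46, 46^2≡57, 46^4≡54, 46^8≡5, 46^16≡25
21 = 16 + 4 + 1, so 46^21 ≡ 25·54·46 ≡ 46 (mod 71)
70·46 = 3220 ≡ 25 (mod 71)
25 ≡ 25 (mod 71); signature holds.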